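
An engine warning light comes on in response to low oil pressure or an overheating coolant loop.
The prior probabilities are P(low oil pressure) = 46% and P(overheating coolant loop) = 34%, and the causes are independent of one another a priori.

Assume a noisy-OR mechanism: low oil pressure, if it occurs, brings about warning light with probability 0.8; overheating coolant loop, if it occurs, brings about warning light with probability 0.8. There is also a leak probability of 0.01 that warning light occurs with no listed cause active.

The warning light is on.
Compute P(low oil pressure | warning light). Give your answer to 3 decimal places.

P(low oil pressure | warning light) ≈ 0.723

Under noisy-OR, P(warning light | causes) = 1 − (1−0.01)·∏(1−qᵢ) over the active causes.
Weight on low oil pressure=true, given the evidence: 0.243487 + 0.150207 = 0.393694
Normalizer over all consistent configurations: 0.01*0.54*0.66 + 0.802*0.54*0.34 + 0.802*0.46*0.66 + 0.9604*0.46*0.34 = 0.544505
Posterior = 0.393694 / 0.544505 ≈ 0.723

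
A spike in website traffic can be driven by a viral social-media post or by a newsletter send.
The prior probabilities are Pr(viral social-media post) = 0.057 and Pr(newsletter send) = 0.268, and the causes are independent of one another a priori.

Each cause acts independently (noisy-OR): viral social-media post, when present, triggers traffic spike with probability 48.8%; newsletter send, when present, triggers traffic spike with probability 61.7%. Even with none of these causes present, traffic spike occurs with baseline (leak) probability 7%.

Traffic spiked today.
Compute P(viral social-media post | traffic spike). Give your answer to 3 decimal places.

P(viral social-media post | traffic spike) ≈ 0.140

Under noisy-OR, P(traffic spike | causes) = 1 − (1−0.07)·∏(1−qᵢ) over the active causes.
Enumerate the 4 (viral social-media post, newsletter send) configurations and weight by the priors:
  P(traffic spike) = 0.07·0.943·0.732 + 0.64381·0.943·0.268 + 0.52384·0.057·0.732 + 0.817631·0.057·0.268
        = 0.048319 + 0.162706 + 0.021857 + 0.012490 = 0.245372
Configurations with viral social-media post contribute 0.034347, so
  P(viral social-media post | traffic spike) = 0.034347 / 0.245372 ≈ 0.140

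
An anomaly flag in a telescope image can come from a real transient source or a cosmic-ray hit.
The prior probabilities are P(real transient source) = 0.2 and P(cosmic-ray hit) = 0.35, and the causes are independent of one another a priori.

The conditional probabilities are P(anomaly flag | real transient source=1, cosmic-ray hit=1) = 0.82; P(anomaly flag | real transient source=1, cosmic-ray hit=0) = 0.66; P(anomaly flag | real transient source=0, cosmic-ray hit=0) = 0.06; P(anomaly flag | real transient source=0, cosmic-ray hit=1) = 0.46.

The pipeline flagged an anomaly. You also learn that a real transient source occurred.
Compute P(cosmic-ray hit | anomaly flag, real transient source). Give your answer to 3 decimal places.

Weight on cosmic-ray hit=true, given the evidence: 0.82*0.35 = 0.287000
The normalizing constant is 0.66*0.65 + 0.82*0.35 = 0.716000
Posterior = 0.287000 / 0.716000 ≈ 0.401

P(cosmic-ray hit | anomaly flag, real transient source) ≈ 0.401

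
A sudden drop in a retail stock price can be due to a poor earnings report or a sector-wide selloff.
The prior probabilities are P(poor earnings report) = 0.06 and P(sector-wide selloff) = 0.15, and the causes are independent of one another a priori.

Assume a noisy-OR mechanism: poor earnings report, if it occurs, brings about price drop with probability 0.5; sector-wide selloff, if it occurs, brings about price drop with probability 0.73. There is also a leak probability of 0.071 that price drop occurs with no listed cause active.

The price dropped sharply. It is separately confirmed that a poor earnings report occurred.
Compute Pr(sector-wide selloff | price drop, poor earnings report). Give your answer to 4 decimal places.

Under noisy-OR, P(price drop | causes) = 1 − (1−0.071)·∏(1−qᵢ) over the active causes.
P(price drop | poor earnings report) = 0.5355*0.85 + 0.874585*0.15 = 0.455175 + 0.131188 = 0.586363
Of this, 0.131188 comes from 0.874585*0.15 (the sector-wide selloff=true cases).
So P(sector-wide selloff | price drop, poor earnings report) = 0.131188/0.586363 ≈ 0.2237.

Pr(sector-wide selloff | price drop, poor earnings report) ≈ 0.2237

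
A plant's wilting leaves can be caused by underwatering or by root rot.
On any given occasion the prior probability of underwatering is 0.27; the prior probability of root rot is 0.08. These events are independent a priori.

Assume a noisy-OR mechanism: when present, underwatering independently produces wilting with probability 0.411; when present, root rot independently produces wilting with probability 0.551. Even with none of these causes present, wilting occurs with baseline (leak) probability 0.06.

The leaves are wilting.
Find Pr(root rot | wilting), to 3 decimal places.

Pr(root rot | wilting) ≈ 0.248

Under noisy-OR, P(wilting | causes) = 1 − (1−0.06)·∏(1−qᵢ) over the active causes.
Enumerate the 4 (underwatering, root rot) configurations and weight by the priors:
  P(wilting) = 0.06·0.73·0.92 + 0.57794·0.73·0.08 + 0.44634·0.27·0.92 + 0.751407·0.27·0.08
        = 0.040296 + 0.033752 + 0.110871 + 0.016230 = 0.201149
Configurations with root rot contribute 0.049982, so
  P(root rot | wilting) = 0.049982 / 0.201149 ≈ 0.248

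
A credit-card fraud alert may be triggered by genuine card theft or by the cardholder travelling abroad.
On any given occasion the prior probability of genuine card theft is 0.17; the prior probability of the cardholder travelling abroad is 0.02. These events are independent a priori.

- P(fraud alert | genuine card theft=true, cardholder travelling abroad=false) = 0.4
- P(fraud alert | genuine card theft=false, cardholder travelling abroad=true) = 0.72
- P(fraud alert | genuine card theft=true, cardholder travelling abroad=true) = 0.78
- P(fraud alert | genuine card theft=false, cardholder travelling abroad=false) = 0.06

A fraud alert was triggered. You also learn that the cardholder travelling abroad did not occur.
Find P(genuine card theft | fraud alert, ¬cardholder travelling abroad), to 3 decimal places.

For the numerator, keep only genuine card theft=true terms: 0.4·0.17 = 0.068000
The normalizing constant is 0.06·0.83 + 0.4·0.17 = 0.117800
Posterior = 0.068000 / 0.117800 ≈ 0.577

P(genuine card theft | fraud alert, ¬cardholder travelling abroad) ≈ 0.577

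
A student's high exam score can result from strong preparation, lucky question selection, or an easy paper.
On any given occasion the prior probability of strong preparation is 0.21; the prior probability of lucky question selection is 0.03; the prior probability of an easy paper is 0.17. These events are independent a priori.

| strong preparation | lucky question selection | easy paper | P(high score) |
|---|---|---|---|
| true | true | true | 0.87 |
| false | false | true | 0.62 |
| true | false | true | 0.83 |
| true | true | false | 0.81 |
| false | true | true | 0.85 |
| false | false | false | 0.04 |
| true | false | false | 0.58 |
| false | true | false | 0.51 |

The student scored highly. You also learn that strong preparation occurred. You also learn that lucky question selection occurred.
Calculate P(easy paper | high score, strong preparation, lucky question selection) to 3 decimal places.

Enumerate both values of easy paper and weight by the priors:
  P(high score | strong preparation, lucky question selection) = 0.81·0.83 + 0.87·0.17
        = 0.672300 + 0.147900 = 0.820200
Configurations with easy paper contribute 0.147900, so
  P(easy paper | high score, strong preparation, lucky question selection) = 0.147900 / 0.820200 ≈ 0.180

P(easy paper | high score, strong preparation, lucky question selection) ≈ 0.180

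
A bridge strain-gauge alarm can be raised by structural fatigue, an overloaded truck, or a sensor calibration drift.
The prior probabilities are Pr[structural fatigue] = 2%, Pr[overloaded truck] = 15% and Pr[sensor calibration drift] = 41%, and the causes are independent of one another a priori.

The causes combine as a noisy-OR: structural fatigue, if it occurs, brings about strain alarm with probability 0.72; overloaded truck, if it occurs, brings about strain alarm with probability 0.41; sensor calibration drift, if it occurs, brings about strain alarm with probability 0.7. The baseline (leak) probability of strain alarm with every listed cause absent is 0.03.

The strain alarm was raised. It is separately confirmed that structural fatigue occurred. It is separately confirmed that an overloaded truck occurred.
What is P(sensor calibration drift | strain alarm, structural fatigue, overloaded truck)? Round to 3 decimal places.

Under noisy-OR, P(strain alarm | causes) = 1 − (1−0.03)·∏(1−qᵢ) over the active causes.
Sum P(strain alarm|·) weighted by the priors over both values of sensor calibration drift:
  P(strain alarm | structural fatigue, overloaded truck) = 0.839756*0.59 + 0.951927*0.41
        = 0.495456 + 0.390290 = 0.885746
Configurations with sensor calibration drift contribute 0.390290, so
  P(sensor calibration drift | strain alarm, structural fatigue, overloaded truck) = 0.390290 / 0.885746 ≈ 0.441

P(sensor calibration drift | strain alarm, structural fatigue, overloaded truck) ≈ 0.441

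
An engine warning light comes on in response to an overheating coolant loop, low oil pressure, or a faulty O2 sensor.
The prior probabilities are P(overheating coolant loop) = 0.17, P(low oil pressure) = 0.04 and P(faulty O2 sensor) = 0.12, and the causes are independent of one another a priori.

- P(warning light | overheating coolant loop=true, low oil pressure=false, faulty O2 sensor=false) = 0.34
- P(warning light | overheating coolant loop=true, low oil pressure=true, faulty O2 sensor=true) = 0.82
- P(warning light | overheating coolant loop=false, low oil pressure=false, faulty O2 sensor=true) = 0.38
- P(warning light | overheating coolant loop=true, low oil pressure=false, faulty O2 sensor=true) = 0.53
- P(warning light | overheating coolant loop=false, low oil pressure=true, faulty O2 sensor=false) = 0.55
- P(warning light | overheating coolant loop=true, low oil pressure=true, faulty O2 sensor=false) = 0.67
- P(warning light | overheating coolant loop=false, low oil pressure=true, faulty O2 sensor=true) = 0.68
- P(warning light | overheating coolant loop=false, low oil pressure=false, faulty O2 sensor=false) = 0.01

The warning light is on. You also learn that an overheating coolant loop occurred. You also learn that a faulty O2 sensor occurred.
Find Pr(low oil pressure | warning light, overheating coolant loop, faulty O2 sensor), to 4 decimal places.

Pr(low oil pressure | warning light, overheating coolant loop, faulty O2 sensor) ≈ 0.0606

P(warning light | overheating coolant loop, faulty O2 sensor) = 0.53×0.96 + 0.82×0.04 = 0.508800 + 0.032800 = 0.541600
The low oil pressure-present share is 0.82×0.04 = 0.032800.
P(low oil pressure | warning light, overheating coolant loop, faulty O2 sensor) = 0.032800 / 0.541600 ≈ 0.0606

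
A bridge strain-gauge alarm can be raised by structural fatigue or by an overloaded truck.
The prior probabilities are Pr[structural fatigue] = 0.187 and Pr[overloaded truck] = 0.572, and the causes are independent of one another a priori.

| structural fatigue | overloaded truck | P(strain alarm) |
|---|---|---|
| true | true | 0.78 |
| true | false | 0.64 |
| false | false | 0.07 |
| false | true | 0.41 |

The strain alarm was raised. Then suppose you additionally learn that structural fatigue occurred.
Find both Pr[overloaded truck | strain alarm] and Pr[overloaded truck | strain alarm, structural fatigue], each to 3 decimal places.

By total probability over the 4 (structural fatigue, overloaded truck) configurations:
  P(strain alarm) = 0.07×0.813×0.428 + 0.41×0.813×0.572 + 0.64×0.187×0.428 + 0.78×0.187×0.572
        = 0.024357 + 0.190665 + 0.051223 + 0.083432 = 0.349677
Configurations with overloaded truck contribute 0.274097, so
  P(overloaded truck | strain alarm) = 0.274097 / 0.349677 ≈ 0.784

Now also conditioning on structural fatigue=true:
P(strain alarm | structural fatigue) = 0.64·0.428 + 0.78·0.572 = 0.273920 + 0.446160 = 0.720080
Restricting to configurations with overloaded truck present: 0.78·0.572 = 0.446160.
Hence the posterior is 0.446160/0.720080 ≈ 0.620.

Pr[overloaded truck | strain alarm] ≈ 0.784; Pr[overloaded truck | strain alarm, structural fatigue] ≈ 0.620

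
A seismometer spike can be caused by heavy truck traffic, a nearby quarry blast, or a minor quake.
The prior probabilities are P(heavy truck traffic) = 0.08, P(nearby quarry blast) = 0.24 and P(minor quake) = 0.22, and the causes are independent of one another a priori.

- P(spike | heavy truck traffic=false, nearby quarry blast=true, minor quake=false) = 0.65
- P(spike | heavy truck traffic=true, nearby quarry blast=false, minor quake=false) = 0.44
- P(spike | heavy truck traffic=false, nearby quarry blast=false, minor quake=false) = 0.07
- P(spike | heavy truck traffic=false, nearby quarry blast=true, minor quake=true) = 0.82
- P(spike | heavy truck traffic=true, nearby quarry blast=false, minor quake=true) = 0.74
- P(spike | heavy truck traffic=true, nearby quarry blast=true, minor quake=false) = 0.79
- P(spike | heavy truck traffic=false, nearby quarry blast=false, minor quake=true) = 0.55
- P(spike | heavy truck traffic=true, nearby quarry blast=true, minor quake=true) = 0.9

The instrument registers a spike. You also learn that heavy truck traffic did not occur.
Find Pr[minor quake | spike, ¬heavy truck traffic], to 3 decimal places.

Pr[minor quake | spike, ¬heavy truck traffic] ≈ 0.453

Enumerate the 4 (nearby quarry blast, minor quake) configurations and weight by the priors:
  P(spike | ¬heavy truck traffic) = 0.07·0.76·0.78 + 0.55·0.76·0.22 + 0.65·0.24·0.78 + 0.82·0.24·0.22
        = 0.041496 + 0.091960 + 0.121680 + 0.043296 = 0.298432
Keeping only the minor quake-present terms gives 0.135256, so
  P(minor quake | spike, ¬heavy truck traffic) = 0.135256 / 0.298432 ≈ 0.453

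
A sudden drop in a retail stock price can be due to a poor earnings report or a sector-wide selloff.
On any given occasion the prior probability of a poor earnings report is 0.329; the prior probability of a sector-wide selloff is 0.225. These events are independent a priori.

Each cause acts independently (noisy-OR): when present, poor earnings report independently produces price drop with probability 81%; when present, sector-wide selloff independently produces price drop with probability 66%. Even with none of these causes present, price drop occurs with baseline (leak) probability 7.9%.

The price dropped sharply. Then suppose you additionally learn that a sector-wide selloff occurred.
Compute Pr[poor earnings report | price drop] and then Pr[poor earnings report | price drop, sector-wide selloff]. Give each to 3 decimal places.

Under noisy-OR, P(price drop | causes) = 1 − (1−0.079)·∏(1−qᵢ) over the active causes.
By total probability over the 4 (poor earnings report, sector-wide selloff) configurations:
  P(price drop) = 0.079×0.671×0.775 + 0.68686×0.671×0.225 + 0.82501×0.329×0.775 + 0.940503×0.329×0.225
        = 0.041082 + 0.103699 + 0.210357 + 0.069621 = 0.424759
Keeping only the poor earnings report-present terms gives 0.279978, so
  P(poor earnings report | price drop) = 0.279978 / 0.424759 ≈ 0.659

Now also conditioning on sector-wide selloff=true:
Numerator (weight on configurations with poor earnings report): 0.940503×0.329 = 0.309425
Denominator P(price drop | sector-wide selloff): 0.68686×0.671 + 0.940503×0.329 = 0.770308
P(poor earnings report | price drop, sector-wide selloff) = 0.309425/0.770308 ≈ 0.402
— sector-wide selloff explains away the evidence for poor earnings report.

Pr[poor earnings report | price drop] ≈ 0.659; Pr[poor earnings report | price drop, sector-wide selloff] ≈ 0.402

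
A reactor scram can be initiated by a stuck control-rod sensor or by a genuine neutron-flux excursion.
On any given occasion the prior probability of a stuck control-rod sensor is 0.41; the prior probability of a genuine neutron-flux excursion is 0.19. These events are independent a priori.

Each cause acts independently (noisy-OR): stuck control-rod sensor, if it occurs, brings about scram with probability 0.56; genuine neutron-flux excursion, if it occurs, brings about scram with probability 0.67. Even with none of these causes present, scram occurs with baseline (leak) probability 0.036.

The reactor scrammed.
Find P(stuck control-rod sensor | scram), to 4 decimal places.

Under noisy-OR, P(scram | causes) = 1 − (1−0.036)·∏(1−qᵢ) over the active causes.
P(scram) = 0.036*0.59*0.81 + 0.68188*0.59*0.19 + 0.57584*0.41*0.81 + 0.860027*0.41*0.19 = 0.017204 + 0.076439 + 0.191236 + 0.066996 = 0.351875
The stuck control-rod sensor-present share is 0.191236 + 0.066996 = 0.258232.
Hence the posterior is 0.258232/0.351875 ≈ 0.7339.

P(stuck control-rod sensor | scram) ≈ 0.7339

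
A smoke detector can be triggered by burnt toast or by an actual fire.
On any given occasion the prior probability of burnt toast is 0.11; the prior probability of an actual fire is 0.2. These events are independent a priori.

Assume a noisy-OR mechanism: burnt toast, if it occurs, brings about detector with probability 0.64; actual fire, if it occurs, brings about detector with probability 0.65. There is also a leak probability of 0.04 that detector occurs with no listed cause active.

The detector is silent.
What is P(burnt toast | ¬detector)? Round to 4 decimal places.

P(burnt toast | ¬detector) ≈ 0.0426

Under noisy-OR, P(detector | causes) = 1 − (1−0.04)·∏(1−qᵢ) over the active causes.
P(¬detector) = 0.96*0.89*0.8 + 0.336*0.89*0.2 + 0.3456*0.11*0.8 + 0.12096*0.11*0.2 = 0.683520 + 0.059808 + 0.030413 + 0.002661 = 0.776402
Restricting to configurations with burnt toast present: 0.030413 + 0.002661 = 0.033074.
So P(burnt toast | ¬detector) = 0.033074/0.776402 ≈ 0.0426.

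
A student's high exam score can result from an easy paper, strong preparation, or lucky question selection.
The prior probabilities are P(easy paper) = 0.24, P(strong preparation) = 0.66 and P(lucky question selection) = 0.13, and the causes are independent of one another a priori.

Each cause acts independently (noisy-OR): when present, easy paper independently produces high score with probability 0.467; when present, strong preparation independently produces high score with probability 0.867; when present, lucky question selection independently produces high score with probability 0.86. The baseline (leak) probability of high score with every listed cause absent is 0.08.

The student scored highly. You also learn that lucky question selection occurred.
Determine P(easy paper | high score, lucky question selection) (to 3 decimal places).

Under noisy-OR, P(high score | causes) = 1 − (1−0.08)·∏(1−qᵢ) over the active causes.
P(high score | lucky question selection) = 0.8712*0.76*0.34 + 0.98287*0.76*0.66 + 0.93135*0.24*0.34 + 0.990869*0.24*0.66 = 0.225118 + 0.493008 + 0.075998 + 0.156954 = 0.951078
Of this, 0.232952 comes from 0.075998 + 0.156954 (the easy paper=true cases).
P(easy paper | high score, lucky question selection) = 0.232952 / 0.951078 ≈ 0.245

P(easy paper | high score, lucky question selection) ≈ 0.245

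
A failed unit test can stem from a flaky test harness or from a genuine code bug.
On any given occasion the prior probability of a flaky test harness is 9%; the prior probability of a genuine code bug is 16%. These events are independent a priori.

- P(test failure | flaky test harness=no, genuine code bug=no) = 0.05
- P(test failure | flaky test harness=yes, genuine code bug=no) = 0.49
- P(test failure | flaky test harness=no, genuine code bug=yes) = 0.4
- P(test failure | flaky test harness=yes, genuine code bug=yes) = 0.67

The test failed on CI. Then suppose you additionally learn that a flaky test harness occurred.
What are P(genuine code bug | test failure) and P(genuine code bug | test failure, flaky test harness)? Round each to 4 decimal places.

Enumerate the 4 (flaky test harness, genuine code bug) configurations and weight by the priors:
  P(test failure) = 0.05×0.91×0.84 + 0.4×0.91×0.16 + 0.49×0.09×0.84 + 0.67×0.09×0.16
        = 0.038220 + 0.058240 + 0.037044 + 0.009648 = 0.143152
Keeping only the genuine code bug-present terms gives 0.067888, so
  P(genuine code bug | test failure) = 0.067888 / 0.143152 ≈ 0.4742

Now condition on the additional information:
P(test failure | flaky test harness) = 0.49*0.84 + 0.67*0.16 = 0.411600 + 0.107200 = 0.518800
Restricting to configurations with genuine code bug present: 0.67*0.16 = 0.107200.
Hence the posterior is 0.107200/0.518800 ≈ 0.2066.
— flaky test harness explains away the evidence for genuine code bug.

P(genuine code bug | test failure) ≈ 0.4742; P(genuine code bug | test failure, flaky test harness) ≈ 0.2066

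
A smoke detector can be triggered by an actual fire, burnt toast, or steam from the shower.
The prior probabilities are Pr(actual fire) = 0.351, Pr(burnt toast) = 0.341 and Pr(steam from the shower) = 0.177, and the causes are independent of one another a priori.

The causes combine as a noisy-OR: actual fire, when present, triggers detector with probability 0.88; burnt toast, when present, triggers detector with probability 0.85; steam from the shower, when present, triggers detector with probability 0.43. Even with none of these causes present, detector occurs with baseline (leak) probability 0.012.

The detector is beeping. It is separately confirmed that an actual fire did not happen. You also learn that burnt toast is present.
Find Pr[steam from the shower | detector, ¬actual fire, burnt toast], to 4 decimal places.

Pr[steam from the shower | detector, ¬actual fire, burnt toast] ≈ 0.1878

Under noisy-OR, P(detector | causes) = 1 − (1−0.012)·∏(1−qᵢ) over the active causes.
P(detector | ¬actual fire, burnt toast) = 0.8518*0.823 + 0.915526*0.177 = 0.701031 + 0.162048 = 0.863079
Restricting to configurations with steam from the shower present: 0.915526*0.177 = 0.162048.
P(steam from the shower | detector, ¬actual fire, burnt toast) = 0.162048 / 0.863079 ≈ 0.1878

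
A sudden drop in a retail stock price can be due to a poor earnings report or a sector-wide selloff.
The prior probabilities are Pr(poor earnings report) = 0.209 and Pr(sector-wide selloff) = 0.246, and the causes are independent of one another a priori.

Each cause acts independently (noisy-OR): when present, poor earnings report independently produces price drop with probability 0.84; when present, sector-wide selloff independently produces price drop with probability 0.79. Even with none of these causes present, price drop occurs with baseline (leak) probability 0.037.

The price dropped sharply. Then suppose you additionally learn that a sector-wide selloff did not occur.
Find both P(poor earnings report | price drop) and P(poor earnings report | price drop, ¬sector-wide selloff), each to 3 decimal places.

P(poor earnings report | price drop) ≈ 0.508; P(poor earnings report | price drop, ¬sector-wide selloff) ≈ 0.858

Under noisy-OR, P(price drop | causes) = 1 − (1−0.037)·∏(1−qᵢ) over the active causes.
Numerator (weight on configurations with poor earnings report): 0.133305 + 0.049750 = 0.183055
Denominator P(price drop): 0.037*0.791*0.754 + 0.79777*0.791*0.246 + 0.84592*0.209*0.754 + 0.967643*0.209*0.246 = 0.360357
P(poor earnings report | price drop) = 0.183055/0.360357 ≈ 0.508

With the extra evidence:
P(price drop | ¬sector-wide selloff) = 0.037×0.791 + 0.84592×0.209 = 0.029267 + 0.176797 = 0.206064
Of this, 0.176797 comes from 0.84592×0.209 (the poor earnings report=true cases).
P(poor earnings report | price drop, ¬sector-wide selloff) = 0.176797 / 0.206064 ≈ 0.858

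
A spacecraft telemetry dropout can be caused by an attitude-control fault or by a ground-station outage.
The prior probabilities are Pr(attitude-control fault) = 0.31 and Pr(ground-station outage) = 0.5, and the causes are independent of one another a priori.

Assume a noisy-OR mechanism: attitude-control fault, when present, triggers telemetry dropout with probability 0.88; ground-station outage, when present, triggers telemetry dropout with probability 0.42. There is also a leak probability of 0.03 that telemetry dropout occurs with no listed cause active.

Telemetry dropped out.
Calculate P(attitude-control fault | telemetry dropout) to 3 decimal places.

Under noisy-OR, P(telemetry dropout | causes) = 1 − (1−0.03)·∏(1−qᵢ) over the active causes.
P(telemetry dropout) = 0.03*0.69*0.5 + 0.4374*0.69*0.5 + 0.8836*0.31*0.5 + 0.932488*0.31*0.5 = 0.010350 + 0.150903 + 0.136958 + 0.144536 = 0.442747
Of this, 0.281494 comes from 0.136958 + 0.144536 (the attitude-control fault=true cases).
So P(attitude-control fault | telemetry dropout) = 0.281494/0.442747 ≈ 0.636.

P(attitude-control fault | telemetry dropout) ≈ 0.636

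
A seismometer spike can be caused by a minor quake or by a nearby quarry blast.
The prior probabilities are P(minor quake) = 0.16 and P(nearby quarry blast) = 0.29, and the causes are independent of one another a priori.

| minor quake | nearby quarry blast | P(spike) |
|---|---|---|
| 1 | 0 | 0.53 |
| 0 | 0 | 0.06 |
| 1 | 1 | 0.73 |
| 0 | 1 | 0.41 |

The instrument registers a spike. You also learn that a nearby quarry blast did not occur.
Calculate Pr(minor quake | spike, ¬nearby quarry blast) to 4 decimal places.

Pr(minor quake | spike, ¬nearby quarry blast) ≈ 0.6272

For the numerator, keep only minor quake=true terms: 0.53·0.16 = 0.084800
Normalizer over all consistent configurations: 0.06·0.84 + 0.53·0.16 = 0.135200
Posterior = 0.084800 / 0.135200 ≈ 0.6272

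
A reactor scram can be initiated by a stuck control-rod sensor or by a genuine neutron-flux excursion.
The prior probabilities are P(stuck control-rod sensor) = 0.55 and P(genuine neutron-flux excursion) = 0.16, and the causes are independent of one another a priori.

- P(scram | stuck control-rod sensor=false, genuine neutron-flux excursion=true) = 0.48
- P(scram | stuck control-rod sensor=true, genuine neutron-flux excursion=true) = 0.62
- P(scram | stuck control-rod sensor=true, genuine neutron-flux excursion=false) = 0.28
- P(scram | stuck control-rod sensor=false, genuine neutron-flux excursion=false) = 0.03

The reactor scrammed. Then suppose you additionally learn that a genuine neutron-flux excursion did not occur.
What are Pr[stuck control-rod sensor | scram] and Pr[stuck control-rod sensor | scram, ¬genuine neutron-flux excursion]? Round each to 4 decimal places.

Weight on stuck control-rod sensor=true, given the evidence: 0.129360 + 0.054560 = 0.183920
Denominator P(scram): 0.03*0.45*0.84 + 0.48*0.45*0.16 + 0.28*0.55*0.84 + 0.62*0.55*0.16 = 0.229820
P(stuck control-rod sensor | scram) = 0.183920/0.229820 ≈ 0.8003

With the extra evidence:
Sum P(scram|·) weighted by the priors over both values of stuck control-rod sensor:
  P(scram | ¬genuine neutron-flux excursion) = 0.03·0.45 + 0.28·0.55
        = 0.013500 + 0.154000 = 0.167500
Keeping only the stuck control-rod sensor-present terms gives 0.154000, so
  P(stuck control-rod sensor | scram, ¬genuine neutron-flux excursion) = 0.154000 / 0.167500 ≈ 0.9194

Pr[stuck control-rod sensor | scram] ≈ 0.8003; Pr[stuck control-rod sensor | scram, ¬genuine neutron-flux excursion] ≈ 0.9194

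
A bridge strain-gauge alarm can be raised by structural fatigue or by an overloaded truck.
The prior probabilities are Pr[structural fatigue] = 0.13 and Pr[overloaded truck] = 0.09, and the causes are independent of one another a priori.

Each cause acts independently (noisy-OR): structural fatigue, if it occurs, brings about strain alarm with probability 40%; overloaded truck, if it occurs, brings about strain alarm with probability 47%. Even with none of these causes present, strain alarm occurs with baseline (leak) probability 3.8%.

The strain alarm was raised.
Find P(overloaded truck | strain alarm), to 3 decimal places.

Under noisy-OR, P(strain alarm | causes) = 1 − (1−0.038)·∏(1−qᵢ) over the active causes.
By total probability over the 4 (structural fatigue, overloaded truck) configurations:
  P(strain alarm) = 0.038×0.87×0.91 + 0.49014×0.87×0.09 + 0.4228×0.13×0.91 + 0.694084×0.13×0.09
        = 0.030085 + 0.038378 + 0.050017 + 0.008121 = 0.126601
The terms with overloaded truck present sum to 0.046499, so
  P(overloaded truck | strain alarm) = 0.046499 / 0.126601 ≈ 0.367

P(overloaded truck | strain alarm) ≈ 0.367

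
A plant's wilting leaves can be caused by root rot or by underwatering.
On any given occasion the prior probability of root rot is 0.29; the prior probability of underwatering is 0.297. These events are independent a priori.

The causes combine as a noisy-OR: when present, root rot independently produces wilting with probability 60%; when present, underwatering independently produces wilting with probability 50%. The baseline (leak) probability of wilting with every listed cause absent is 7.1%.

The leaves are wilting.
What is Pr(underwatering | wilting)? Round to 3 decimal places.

Under noisy-OR, P(wilting | causes) = 1 − (1−0.071)·∏(1−qᵢ) over the active causes.
P(wilting) = 0.071*0.71*0.703 + 0.5355*0.71*0.297 + 0.6284*0.29*0.703 + 0.8142*0.29*0.297 = 0.035438 + 0.112921 + 0.128112 + 0.070127 = 0.346598
The underwatering-present share is 0.112921 + 0.070127 = 0.183048.
P(underwatering | wilting) = 0.183048 / 0.346598 ≈ 0.528

Pr(underwatering | wilting) ≈ 0.528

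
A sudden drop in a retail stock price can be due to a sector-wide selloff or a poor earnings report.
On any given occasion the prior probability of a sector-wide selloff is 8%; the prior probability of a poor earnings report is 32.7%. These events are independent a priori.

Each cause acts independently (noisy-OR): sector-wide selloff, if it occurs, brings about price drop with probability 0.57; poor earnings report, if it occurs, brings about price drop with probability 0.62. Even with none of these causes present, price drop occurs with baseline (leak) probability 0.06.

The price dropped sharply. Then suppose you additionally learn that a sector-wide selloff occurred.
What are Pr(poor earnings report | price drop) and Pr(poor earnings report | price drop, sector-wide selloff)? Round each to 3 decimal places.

Under noisy-OR, P(price drop | causes) = 1 − (1−0.06)·∏(1−qᵢ) over the active causes.
By total probability over the 4 (sector-wide selloff, poor earnings report) configurations:
  P(price drop) = 0.06*0.92*0.673 + 0.6428*0.92*0.327 + 0.5958*0.08*0.673 + 0.846404*0.08*0.327
        = 0.037150 + 0.193380 + 0.032078 + 0.022142 = 0.284750
Configurations with poor earnings report contribute 0.215522, so
  P(poor earnings report | price drop) = 0.215522 / 0.284750 ≈ 0.757

With the extra evidence:
For the numerator, keep only poor earnings report=true terms: 0.846404*0.327 = 0.276774
Denominator P(price drop | sector-wide selloff): 0.5958*0.673 + 0.846404*0.327 = 0.677747
P(poor earnings report | price drop, sector-wide selloff) = 0.276774/0.677747 ≈ 0.408
Conditioning on sector-wide selloff lowers the posterior on poor earnings report: the classic explaining-away effect in a common-effect structure.

Pr(poor earnings report | price drop) ≈ 0.757; Pr(poor earnings report | price drop, sector-wide selloff) ≈ 0.408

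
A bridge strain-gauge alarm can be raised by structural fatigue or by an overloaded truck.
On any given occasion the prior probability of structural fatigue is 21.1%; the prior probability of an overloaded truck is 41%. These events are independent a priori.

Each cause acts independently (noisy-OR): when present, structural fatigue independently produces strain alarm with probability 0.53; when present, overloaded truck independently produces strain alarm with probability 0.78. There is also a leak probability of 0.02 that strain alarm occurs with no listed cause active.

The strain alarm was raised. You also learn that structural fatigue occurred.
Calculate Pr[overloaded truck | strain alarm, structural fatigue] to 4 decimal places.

Under noisy-OR, P(strain alarm | causes) = 1 − (1−0.02)·∏(1−qᵢ) over the active causes.
P(strain alarm | structural fatigue) = 0.5394*0.59 + 0.898668*0.41 = 0.318246 + 0.368454 = 0.686700
The overloaded truck-present share is 0.898668*0.41 = 0.368454.
Hence the posterior is 0.368454/0.686700 ≈ 0.5366.

Pr[overloaded truck | strain alarm, structural fatigue] ≈ 0.5366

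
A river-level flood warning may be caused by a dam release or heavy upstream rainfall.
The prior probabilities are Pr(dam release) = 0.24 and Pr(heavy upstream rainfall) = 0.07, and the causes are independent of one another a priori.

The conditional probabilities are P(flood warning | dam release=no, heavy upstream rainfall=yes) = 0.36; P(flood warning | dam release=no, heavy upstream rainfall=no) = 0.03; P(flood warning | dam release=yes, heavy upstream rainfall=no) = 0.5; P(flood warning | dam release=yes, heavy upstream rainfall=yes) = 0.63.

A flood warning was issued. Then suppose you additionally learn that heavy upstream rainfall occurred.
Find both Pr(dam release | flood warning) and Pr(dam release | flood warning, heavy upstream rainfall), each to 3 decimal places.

P(flood warning) = 0.03·0.76·0.93 + 0.36·0.76·0.07 + 0.5·0.24·0.93 + 0.63·0.24·0.07 = 0.021204 + 0.019152 + 0.111600 + 0.010584 = 0.162540
The dam release-present share is 0.111600 + 0.010584 = 0.122184.
So P(dam release | flood warning) = 0.122184/0.162540 ≈ 0.752.

With the extra evidence:
P(flood warning | heavy upstream rainfall) = 0.36·0.76 + 0.63·0.24 = 0.273600 + 0.151200 = 0.424800
The dam release-present share is 0.63·0.24 = 0.151200.
So P(dam release | flood warning, heavy upstream rainfall) = 0.151200/0.424800 ≈ 0.356.
Conditioning on heavy upstream rainfall lowers the posterior on dam release: the classic explaining-away effect in a common-effect structure.

Pr(dam release | flood warning) ≈ 0.752; Pr(dam release | flood warning, heavy upstream rainfall) ≈ 0.356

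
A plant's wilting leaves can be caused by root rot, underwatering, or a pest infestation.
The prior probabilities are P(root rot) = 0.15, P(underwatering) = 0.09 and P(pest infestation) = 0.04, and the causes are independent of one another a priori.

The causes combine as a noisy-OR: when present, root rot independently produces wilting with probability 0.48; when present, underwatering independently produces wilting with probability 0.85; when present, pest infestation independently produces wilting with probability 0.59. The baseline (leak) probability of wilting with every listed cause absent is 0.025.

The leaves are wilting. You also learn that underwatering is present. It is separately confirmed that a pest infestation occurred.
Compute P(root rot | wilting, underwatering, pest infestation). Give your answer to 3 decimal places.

Under noisy-OR, P(wilting | causes) = 1 − (1−0.025)·∏(1−qᵢ) over the active causes.
By total probability over both values of root rot:
  P(wilting | underwatering, pest infestation) = 0.940037*0.85 + 0.968819*0.15
        = 0.799031 + 0.145323 = 0.944354
The terms with root rot present sum to 0.145323, so
  P(root rot | wilting, underwatering, pest infestation) = 0.145323 / 0.944354 ≈ 0.154

P(root rot | wilting, underwatering, pest infestation) ≈ 0.154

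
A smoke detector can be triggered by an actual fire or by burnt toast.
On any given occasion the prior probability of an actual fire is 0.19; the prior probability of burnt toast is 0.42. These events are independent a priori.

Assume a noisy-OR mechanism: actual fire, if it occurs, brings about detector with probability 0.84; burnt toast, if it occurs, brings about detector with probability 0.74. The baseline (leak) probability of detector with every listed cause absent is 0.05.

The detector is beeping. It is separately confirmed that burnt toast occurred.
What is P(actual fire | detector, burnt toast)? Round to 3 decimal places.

P(actual fire | detector, burnt toast) ≈ 0.230

Under noisy-OR, P(detector | causes) = 1 − (1−0.05)·∏(1−qᵢ) over the active causes.
By total probability over both values of actual fire:
  P(detector | burnt toast) = 0.753*0.81 + 0.96048*0.19
        = 0.609930 + 0.182491 = 0.792421
Keeping only the actual fire-present terms gives 0.182491, so
  P(actual fire | detector, burnt toast) = 0.182491 / 0.792421 ≈ 0.230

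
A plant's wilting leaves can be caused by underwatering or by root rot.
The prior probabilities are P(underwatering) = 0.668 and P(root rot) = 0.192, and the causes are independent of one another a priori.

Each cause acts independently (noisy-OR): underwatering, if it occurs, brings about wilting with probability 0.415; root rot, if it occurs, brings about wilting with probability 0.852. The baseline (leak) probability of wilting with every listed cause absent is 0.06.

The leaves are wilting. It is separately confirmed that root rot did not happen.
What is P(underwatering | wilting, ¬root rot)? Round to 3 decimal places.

P(underwatering | wilting, ¬root rot) ≈ 0.938

Under noisy-OR, P(wilting | causes) = 1 − (1−0.06)·∏(1−qᵢ) over the active causes.
Weight on underwatering=true, given the evidence: 0.4501×0.668 = 0.300667
The normalizing constant is 0.06×0.332 + 0.4501×0.668 = 0.320587
Posterior = 0.300667 / 0.320587 ≈ 0.938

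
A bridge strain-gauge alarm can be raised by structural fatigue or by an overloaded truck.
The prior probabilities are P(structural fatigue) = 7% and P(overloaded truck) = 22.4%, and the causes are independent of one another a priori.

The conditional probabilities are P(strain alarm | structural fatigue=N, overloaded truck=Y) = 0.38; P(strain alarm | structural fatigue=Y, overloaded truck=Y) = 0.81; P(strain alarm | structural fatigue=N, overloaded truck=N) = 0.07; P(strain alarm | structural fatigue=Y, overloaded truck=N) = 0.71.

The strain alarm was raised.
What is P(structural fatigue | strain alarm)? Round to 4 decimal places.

P(structural fatigue | strain alarm) ≈ 0.2833

P(strain alarm) = 0.07×0.93×0.776 + 0.38×0.93×0.224 + 0.71×0.07×0.776 + 0.81×0.07×0.224 = 0.050518 + 0.079162 + 0.038567 + 0.012701 = 0.180948
The structural fatigue-present share is 0.038567 + 0.012701 = 0.051268.
P(structural fatigue | strain alarm) = 0.051268 / 0.180948 ≈ 0.2833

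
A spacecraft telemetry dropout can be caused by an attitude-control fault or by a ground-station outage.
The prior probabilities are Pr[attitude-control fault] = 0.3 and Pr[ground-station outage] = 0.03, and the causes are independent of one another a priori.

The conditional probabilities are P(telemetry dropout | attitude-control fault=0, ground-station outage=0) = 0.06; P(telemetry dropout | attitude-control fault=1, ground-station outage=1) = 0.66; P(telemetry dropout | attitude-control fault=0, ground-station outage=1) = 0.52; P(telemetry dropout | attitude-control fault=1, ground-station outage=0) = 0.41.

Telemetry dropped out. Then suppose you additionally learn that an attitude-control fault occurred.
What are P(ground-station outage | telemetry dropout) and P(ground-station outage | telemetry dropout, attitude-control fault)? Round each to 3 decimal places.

P(ground-station outage | telemetry dropout) ≈ 0.095; P(ground-station outage | telemetry dropout, attitude-control fault) ≈ 0.047

Enumerate the 4 (attitude-control fault, ground-station outage) configurations and weight by the priors:
  P(telemetry dropout) = 0.06*0.7*0.97 + 0.52*0.7*0.03 + 0.41*0.3*0.97 + 0.66*0.3*0.03
        = 0.040740 + 0.010920 + 0.119310 + 0.005940 = 0.176910
The terms with ground-station outage present sum to 0.016860, so
  P(ground-station outage | telemetry dropout) = 0.016860 / 0.176910 ≈ 0.095

Now also conditioning on attitude-control fault=true:
Weight on ground-station outage=true, given the evidence: 0.66*0.03 = 0.019800
Normalizer over all consistent configurations: 0.41*0.97 + 0.66*0.03 = 0.417500
Posterior = 0.019800 / 0.417500 ≈ 0.047
— attitude-control fault explains away the evidence for ground-station outage.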